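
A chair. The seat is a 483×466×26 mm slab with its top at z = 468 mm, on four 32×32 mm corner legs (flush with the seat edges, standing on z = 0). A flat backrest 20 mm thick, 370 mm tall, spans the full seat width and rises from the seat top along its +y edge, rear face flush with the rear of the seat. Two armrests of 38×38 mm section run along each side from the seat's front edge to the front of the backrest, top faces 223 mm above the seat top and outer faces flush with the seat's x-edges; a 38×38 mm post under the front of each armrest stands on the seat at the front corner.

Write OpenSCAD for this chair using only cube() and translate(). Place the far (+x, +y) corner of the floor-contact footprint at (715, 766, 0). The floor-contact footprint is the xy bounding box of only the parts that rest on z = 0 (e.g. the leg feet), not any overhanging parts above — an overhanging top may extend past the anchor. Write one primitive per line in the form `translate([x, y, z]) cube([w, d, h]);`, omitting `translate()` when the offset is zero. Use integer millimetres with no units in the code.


// leg_h = 468 - 26 = 442
// arm post h = 223 - 38 = 185
translate([232, 300, 442]) cube([483, 466, 26]);
translate([232, 300, 0]) cube([32, 32, 442]);
translate([683, 300, 0]) cube([32, 32, 442]);
translate([232, 734, 0]) cube([32, 32, 442]);
translate([683, 734, 0]) cube([32, 32, 442]);
translate([232, 746, 468]) cube([483, 20, 370]);
translate([232, 300, 653]) cube([38, 446, 38]);
translate([677, 300, 653]) cube([38, 446, 38]);
translate([232, 300, 468]) cube([38, 38, 185]);
translate([677, 300, 468]) cube([38, 38, 185]);


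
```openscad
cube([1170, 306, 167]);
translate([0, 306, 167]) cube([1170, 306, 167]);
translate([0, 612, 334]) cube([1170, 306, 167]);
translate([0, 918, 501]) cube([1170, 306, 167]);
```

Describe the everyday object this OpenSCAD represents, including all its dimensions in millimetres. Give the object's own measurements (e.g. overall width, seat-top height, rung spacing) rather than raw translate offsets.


A straight staircase of 4 solid steps. Each step is 1170 mm wide (x), 306 mm deep (y, the going) and 167 mm tall (the rise). The first step rests on the floor; each subsequent step sits one going further in +y and one rise higher in +z, directly behind and above the previous step with no overlap.


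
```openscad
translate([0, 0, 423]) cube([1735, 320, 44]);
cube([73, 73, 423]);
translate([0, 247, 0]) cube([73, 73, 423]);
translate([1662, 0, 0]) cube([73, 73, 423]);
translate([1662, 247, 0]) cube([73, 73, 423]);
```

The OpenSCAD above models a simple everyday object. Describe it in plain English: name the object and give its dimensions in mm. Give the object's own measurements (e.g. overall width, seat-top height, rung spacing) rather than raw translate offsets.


A bench: a 1735×320 mm seat slab, 44 mm thick, top at z = 467 mm, on four 73×73 mm square legs flush with the seat corners and standing on z = 0.


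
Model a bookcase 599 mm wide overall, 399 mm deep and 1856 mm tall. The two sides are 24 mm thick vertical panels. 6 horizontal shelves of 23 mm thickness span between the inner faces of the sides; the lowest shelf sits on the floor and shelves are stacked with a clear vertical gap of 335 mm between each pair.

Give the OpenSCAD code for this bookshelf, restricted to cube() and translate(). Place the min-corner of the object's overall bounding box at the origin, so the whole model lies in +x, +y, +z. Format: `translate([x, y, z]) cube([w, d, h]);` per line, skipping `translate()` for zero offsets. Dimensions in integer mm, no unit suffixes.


cube([24, 399, 1856]);
translate([575, 0, 0]) cube([24, 399, 1856]);
translate([24, 0, 0]) cube([551, 399, 23]);
translate([24, 0, 358]) cube([551, 399, 23]);
translate([24, 0, 716]) cube([551, 399, 23]);
translate([24, 0, 1074]) cube([551, 399, 23]);
translate([24, 0, 1432]) cube([551, 399, 23]);
translate([24, 0, 1790]) cube([551, 399, 23]);


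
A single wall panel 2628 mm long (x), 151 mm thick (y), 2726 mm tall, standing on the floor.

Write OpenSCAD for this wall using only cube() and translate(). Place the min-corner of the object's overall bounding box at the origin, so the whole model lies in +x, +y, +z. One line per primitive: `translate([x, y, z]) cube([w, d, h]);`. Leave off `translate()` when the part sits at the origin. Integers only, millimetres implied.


cube([2628, 151, 2726]);


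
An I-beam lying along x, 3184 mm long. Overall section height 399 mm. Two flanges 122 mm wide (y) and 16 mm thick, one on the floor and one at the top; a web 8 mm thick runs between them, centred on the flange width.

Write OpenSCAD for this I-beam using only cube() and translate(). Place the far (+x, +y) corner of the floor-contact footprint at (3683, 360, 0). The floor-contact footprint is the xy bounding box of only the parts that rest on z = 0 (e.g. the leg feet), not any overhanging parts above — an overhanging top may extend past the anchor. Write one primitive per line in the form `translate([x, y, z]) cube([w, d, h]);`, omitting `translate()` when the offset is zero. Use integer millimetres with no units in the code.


translate([499, 238, 0]) cube([3184, 122, 16]);
translate([499, 295, 16]) cube([3184, 8, 367]);
translate([499, 238, 383]) cube([3184, 122, 16]);


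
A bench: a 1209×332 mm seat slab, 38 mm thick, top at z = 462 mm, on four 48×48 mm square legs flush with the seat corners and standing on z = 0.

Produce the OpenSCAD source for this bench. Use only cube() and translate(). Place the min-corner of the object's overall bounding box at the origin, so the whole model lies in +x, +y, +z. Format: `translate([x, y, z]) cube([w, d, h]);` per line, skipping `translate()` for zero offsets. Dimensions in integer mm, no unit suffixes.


translate([0, 0, 424]) cube([1209, 332, 38]);
cube([48, 48, 424]);
translate([0, 284, 0]) cube([48, 48, 424]);
translate([1161, 0, 0]) cube([48, 48, 424]);
translate([1161, 284, 0]) cube([48, 48, 424]);


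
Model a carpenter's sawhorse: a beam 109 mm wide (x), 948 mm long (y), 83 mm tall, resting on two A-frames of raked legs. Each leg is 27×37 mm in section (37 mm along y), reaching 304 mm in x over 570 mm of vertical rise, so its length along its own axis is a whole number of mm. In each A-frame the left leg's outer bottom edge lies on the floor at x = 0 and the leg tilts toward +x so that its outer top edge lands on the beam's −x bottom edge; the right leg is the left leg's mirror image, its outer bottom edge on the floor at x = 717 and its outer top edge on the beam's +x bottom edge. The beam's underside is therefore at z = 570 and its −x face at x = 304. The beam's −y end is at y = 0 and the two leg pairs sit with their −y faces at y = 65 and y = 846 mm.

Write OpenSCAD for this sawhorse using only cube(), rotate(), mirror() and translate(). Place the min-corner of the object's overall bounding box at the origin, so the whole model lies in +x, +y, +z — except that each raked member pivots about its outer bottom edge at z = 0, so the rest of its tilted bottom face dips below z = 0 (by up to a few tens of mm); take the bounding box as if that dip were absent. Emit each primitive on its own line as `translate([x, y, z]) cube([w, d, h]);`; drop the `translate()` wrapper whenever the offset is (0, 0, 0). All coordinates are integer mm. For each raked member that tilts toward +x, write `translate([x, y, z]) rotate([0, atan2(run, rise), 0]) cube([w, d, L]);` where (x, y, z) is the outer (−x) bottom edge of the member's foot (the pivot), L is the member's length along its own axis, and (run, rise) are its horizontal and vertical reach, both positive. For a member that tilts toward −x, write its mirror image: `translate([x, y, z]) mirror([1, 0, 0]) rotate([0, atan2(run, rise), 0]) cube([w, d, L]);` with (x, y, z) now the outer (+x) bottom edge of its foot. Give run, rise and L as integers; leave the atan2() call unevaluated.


// leg length = √(304² + 570²) = 646
// right-leg outer foot x = 2·304 + 109 = 717
// beam min-corner = (304, 0, 570)
translate([304, 0, 570]) cube([109, 948, 83]);
translate([0, 65, 0]) rotate([0, atan2(304, 570), 0]) cube([27, 37, 646]);
translate([717, 65, 0]) mirror([1, 0, 0]) rotate([0, atan2(304, 570), 0]) cube([27, 37, 646]);
translate([0, 846, 0]) rotate([0, atan2(304, 570), 0]) cube([27, 37, 646]);
translate([717, 846, 0]) mirror([1, 0, 0]) rotate([0, atan2(304, 570), 0]) cube([27, 37, 646]);


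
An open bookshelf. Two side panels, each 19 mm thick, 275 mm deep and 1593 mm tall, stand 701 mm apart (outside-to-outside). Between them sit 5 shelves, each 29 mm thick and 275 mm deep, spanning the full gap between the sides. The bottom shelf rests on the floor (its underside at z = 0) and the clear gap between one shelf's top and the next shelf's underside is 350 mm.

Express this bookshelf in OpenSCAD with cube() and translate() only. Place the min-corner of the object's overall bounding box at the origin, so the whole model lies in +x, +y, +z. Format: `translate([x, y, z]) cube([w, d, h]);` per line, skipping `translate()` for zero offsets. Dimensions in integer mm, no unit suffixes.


cube([19, 275, 1593]);
translate([682, 0, 0]) cube([19, 275, 1593]);
translate([19, 0, 0]) cube([663, 275, 29]);
translate([19, 0, 379]) cube([663, 275, 29]);
translate([19, 0, 758]) cube([663, 275, 29]);
translate([19, 0, 1137]) cube([663, 275, 29]);
translate([19, 0, 1516]) cube([663, 275, 29]);


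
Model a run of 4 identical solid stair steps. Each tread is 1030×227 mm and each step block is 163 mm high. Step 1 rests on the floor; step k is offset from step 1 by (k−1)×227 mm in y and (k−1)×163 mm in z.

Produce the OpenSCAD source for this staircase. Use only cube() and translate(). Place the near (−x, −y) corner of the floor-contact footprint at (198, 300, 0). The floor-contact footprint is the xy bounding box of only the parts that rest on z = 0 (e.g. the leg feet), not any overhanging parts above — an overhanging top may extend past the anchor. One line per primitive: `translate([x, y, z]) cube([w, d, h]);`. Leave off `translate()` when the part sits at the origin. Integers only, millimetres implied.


translate([198, 300, 0]) cube([1030, 227, 163]);
translate([198, 527, 163]) cube([1030, 227, 163]);
translate([198, 754, 326]) cube([1030, 227, 163]);
translate([198, 981, 489]) cube([1030, 227, 163]);


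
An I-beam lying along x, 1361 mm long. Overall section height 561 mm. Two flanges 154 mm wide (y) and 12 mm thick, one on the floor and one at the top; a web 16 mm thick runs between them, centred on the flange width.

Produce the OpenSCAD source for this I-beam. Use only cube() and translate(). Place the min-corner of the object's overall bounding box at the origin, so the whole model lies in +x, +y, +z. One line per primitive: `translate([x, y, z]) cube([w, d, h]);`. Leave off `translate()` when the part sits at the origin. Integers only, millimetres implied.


cube([1361, 154, 12]);
translate([0, 69, 12]) cube([1361, 16, 537]);
translate([0, 0, 549]) cube([1361, 154, 12]);


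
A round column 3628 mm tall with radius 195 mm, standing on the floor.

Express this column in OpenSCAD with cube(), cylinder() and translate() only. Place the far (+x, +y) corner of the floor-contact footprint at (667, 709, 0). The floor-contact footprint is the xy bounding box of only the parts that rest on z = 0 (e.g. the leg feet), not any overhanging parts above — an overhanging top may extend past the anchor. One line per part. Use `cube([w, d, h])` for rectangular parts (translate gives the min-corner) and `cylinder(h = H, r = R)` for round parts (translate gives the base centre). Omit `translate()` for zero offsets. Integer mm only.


translate([472, 514, 0]) cylinder(h = 3628, r = 195);


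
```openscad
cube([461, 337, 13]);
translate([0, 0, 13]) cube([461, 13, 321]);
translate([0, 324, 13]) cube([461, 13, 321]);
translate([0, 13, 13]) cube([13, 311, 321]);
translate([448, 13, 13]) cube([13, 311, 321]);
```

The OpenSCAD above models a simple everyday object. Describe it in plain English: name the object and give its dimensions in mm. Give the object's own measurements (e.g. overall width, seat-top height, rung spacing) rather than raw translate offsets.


An open-topped rectangular box: outside dimensions 461×337×334 mm, with a uniform wall and base thickness of 13 mm. The base is a full 461×337 slab on the floor; four walls sit on top of the base. The front and back walls (the −y and +y sides) span the full width; the two side walls fit between them.


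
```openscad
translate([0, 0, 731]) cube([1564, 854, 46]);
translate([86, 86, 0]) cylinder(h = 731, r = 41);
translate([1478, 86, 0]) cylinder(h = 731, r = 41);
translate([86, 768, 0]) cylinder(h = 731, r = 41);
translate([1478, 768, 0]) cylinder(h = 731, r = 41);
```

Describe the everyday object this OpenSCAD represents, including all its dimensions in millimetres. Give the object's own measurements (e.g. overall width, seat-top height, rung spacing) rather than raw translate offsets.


A rectangular dining table. The top is 1564×854×46 mm with its upper surface at z = 777 mm. It stands on four round legs of 82 mm diameter, each leg's bounding box inset 45 mm from the nearest pair of top edges, running from the floor to the underside of the top.


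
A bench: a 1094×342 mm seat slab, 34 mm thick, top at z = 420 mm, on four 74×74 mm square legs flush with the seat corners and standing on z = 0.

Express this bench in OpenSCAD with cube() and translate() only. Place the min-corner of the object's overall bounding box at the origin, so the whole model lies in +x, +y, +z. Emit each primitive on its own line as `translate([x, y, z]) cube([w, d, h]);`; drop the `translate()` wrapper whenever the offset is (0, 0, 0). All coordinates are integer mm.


translate([0, 0, 386]) cube([1094, 342, 34]);
cube([74, 74, 386]);
translate([0, 268, 0]) cube([74, 74, 386]);
translate([1020, 0, 0]) cube([74, 74, 386]);
translate([1020, 268, 0]) cube([74, 74, 386]);


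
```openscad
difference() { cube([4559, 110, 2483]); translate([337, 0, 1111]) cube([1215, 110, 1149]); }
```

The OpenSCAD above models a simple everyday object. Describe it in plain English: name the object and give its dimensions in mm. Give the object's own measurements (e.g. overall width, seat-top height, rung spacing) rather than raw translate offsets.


A wall 4559 mm long (x), 110 mm thick (y), 2483 mm tall, with a rectangular window opening cut through it. The opening is 1215 mm wide and 1149 mm tall; its sill is at z = 1111 mm and its near (−x) edge is 337 mm from the wall's −x end. The opening passes through the full wall thickness.


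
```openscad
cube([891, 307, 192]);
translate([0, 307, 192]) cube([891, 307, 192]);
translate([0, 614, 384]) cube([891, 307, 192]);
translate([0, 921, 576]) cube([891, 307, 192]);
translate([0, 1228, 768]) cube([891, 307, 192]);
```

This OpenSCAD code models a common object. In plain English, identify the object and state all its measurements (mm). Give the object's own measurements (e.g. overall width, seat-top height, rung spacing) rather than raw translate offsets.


A straight staircase of 5 solid steps. Each step is 891 mm wide (x), 307 mm deep (y, the going) and 192 mm tall (the rise). The first step rests on the floor; each subsequent step sits one going further in +y and one rise higher in +z, directly behind and above the previous step with no overlap.


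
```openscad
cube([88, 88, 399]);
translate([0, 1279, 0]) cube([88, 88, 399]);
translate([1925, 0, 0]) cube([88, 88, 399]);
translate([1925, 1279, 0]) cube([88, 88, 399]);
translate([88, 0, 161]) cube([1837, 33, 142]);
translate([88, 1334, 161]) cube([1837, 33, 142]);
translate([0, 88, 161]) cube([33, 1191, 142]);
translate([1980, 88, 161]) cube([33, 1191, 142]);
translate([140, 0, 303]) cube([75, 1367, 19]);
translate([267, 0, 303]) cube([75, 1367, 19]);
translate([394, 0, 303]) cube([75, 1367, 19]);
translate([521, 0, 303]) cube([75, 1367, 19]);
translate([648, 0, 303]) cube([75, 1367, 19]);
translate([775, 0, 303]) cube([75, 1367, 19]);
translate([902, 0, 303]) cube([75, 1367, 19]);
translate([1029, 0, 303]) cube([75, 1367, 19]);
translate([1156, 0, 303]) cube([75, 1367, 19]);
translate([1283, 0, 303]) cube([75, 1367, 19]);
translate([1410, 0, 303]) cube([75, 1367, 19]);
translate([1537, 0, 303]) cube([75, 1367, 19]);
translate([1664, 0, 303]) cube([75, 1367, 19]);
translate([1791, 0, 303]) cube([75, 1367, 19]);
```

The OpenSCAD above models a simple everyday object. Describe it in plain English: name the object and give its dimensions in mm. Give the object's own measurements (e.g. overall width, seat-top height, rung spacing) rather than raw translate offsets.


A bed frame 2013 mm long (x) by 1367 mm wide (y). Four 88×88 mm corner posts, 399 mm tall, at the corners of the footprint. Four rails of 33 mm thickness and 142 mm height run between adjacent posts with their undersides at z = 161 mm, their outer faces flush with the outside of the frame (the two x-running rails run between the posts' inner faces; the two y-running rails run between the posts' inner faces). 14 slats, each 75 mm wide (x) and 19 mm thick, lie across the top of the two x-running rails, running the full 1367 mm width of the frame in y; along x they sit between the end posts with a 52 mm gap after the −x posts and between neighbouring slats, leaving 59 mm before the +x posts.


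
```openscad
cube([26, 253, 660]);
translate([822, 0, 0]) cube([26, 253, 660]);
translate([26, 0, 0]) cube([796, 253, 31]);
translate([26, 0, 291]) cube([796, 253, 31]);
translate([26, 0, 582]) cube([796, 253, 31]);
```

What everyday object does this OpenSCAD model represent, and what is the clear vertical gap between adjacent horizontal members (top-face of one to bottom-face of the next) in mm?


A bookshelf. The clear shelf gap is 260 mm.

Two tall side panels with 3 horizontal boards between them — a bookshelf. The first two shelf undersides are at z = 0 and z = 291; with shelf thickness 31, the clear gap is 291 − 0 − 31 = 260 mm.


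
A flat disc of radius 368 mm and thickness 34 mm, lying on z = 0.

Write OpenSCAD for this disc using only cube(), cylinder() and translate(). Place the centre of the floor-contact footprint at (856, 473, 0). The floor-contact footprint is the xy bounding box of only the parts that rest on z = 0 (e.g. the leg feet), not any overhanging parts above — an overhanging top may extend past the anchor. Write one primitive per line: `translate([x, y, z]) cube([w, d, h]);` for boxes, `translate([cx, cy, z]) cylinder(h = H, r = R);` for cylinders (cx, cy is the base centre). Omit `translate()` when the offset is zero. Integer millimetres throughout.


translate([856, 473, 0]) cylinder(h = 34, r = 368);


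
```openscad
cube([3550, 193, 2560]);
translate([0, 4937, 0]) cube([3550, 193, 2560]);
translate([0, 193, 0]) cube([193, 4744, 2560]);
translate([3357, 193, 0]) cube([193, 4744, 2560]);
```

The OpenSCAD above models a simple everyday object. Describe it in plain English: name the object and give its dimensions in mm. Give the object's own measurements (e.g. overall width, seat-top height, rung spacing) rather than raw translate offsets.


The wall frame of a small rectangular building: four walls, each 2560 mm tall and 193 mm thick, enclosing a footprint 3550 mm (x) by 5130 mm (y) outside-to-outside, with no floor or roof. The front and back walls (the −y and +y sides) span the full width; the two side walls fit between them.


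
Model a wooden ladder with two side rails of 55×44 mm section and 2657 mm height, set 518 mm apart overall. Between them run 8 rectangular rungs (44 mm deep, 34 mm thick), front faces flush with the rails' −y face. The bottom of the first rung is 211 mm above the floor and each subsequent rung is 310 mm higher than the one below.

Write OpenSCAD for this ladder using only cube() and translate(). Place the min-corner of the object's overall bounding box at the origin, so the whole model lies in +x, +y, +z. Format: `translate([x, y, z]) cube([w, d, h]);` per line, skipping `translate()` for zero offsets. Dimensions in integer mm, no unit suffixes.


cube([55, 44, 2657]);
translate([463, 0, 0]) cube([55, 44, 2657]);
translate([55, 0, 211]) cube([408, 44, 34]);
translate([55, 0, 521]) cube([408, 44, 34]);
translate([55, 0, 831]) cube([408, 44, 34]);
translate([55, 0, 1141]) cube([408, 44, 34]);
translate([55, 0, 1451]) cube([408, 44, 34]);
translate([55, 0, 1761]) cube([408, 44, 34]);
translate([55, 0, 2071]) cube([408, 44, 34]);
translate([55, 0, 2381]) cube([408, 44, 34]);


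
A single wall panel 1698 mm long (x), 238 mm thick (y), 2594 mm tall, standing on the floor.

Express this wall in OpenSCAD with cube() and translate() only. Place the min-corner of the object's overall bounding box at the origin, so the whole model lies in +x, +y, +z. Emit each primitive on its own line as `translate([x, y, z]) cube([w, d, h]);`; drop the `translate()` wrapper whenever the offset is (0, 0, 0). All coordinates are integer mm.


cube([1698, 238, 2594]);


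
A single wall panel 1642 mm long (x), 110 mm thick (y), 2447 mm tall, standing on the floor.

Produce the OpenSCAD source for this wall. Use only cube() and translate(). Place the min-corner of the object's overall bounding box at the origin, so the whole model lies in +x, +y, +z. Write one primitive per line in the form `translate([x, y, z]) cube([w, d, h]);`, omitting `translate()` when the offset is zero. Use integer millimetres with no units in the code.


cube([1642, 110, 2447]);


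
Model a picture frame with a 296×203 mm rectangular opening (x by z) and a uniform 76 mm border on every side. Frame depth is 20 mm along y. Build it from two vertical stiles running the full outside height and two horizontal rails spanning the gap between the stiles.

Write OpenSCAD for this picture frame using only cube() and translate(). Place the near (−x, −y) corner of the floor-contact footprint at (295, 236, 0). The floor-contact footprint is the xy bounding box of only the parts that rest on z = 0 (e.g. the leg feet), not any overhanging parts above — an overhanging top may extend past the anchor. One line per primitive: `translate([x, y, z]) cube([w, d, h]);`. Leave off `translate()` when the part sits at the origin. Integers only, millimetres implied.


translate([295, 236, 0]) cube([76, 20, 355]);
translate([667, 236, 0]) cube([76, 20, 355]);
translate([371, 236, 0]) cube([296, 20, 76]);
translate([371, 236, 279]) cube([296, 20, 76]);


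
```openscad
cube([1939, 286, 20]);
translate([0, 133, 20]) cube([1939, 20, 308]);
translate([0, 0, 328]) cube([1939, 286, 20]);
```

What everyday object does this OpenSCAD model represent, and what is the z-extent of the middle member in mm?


An I-beam. The web height is 308 mm.

Two wide flanges with a thin centred web — an I-beam. Overall 348 mm minus two 20 mm flanges gives a web of 348 − 2·20 = 308 mm.


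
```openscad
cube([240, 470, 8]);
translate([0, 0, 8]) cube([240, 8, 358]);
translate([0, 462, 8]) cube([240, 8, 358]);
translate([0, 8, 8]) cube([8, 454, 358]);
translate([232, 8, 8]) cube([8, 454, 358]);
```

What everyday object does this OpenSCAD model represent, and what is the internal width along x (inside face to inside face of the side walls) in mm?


An open box. The internal width is 224 mm.

A 240×470 base slab with four walls standing on it — an open box. The base is 240 mm wide and the walls are 8 mm thick, so the internal width is 240 − 2 × 8 = 224 mm.


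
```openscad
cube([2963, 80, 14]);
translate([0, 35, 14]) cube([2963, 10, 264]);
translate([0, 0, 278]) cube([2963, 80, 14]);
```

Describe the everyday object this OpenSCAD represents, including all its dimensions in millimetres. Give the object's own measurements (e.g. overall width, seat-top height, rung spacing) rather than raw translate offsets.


An I-beam lying along x, 2963 mm long. Overall section height 292 mm. Two flanges 80 mm wide (y) and 14 mm thick, one on the floor and one at the top; a web 10 mm thick runs between them, centred on the flange width.


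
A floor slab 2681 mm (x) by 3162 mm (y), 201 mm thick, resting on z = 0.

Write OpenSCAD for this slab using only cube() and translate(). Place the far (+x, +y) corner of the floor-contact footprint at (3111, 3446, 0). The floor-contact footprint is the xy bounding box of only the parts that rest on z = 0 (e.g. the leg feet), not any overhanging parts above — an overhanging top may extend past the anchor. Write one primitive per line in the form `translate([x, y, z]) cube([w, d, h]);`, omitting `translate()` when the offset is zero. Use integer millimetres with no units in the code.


translate([430, 284, 0]) cube([2681, 3162, 201]);


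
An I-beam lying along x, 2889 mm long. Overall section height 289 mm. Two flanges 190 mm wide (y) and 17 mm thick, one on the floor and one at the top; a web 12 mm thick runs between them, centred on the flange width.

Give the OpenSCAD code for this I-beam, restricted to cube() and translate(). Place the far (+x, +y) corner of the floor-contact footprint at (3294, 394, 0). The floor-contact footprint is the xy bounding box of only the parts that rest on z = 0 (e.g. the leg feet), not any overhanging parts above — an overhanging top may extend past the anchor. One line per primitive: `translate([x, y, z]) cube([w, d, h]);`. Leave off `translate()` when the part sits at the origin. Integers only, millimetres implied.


translate([405, 204, 0]) cube([2889, 190, 17]);
translate([405, 293, 17]) cube([2889, 12, 255]);
translate([405, 204, 272]) cube([2889, 190, 17]);


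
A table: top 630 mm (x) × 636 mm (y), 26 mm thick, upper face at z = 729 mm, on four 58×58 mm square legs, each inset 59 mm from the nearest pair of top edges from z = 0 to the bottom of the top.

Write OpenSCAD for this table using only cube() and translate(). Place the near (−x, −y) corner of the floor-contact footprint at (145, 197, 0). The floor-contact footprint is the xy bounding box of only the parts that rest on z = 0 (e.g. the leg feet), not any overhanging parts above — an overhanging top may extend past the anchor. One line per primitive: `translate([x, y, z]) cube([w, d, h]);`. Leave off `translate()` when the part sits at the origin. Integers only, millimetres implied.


// leg_h = 729 - 26 = 703
translate([86, 138, 703]) cube([630, 636, 26]);
translate([145, 197, 0]) cube([58, 58, 703]);
translate([599, 197, 0]) cube([58, 58, 703]);
translate([145, 657, 0]) cube([58, 58, 703]);
translate([599, 657, 0]) cube([58, 58, 703]);


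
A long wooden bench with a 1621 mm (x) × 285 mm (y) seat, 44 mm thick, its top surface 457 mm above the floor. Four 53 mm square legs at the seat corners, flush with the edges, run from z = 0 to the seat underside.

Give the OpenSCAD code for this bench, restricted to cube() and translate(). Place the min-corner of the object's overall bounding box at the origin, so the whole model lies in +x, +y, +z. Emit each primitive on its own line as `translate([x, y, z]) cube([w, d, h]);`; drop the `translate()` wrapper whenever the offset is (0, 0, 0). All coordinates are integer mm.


translate([0, 0, 413]) cube([1621, 285, 44]);
cube([53, 53, 413]);
translate([0, 232, 0]) cube([53, 53, 413]);
translate([1568, 0, 0]) cube([53, 53, 413]);
translate([1568, 232, 0]) cube([53, 53, 413]);


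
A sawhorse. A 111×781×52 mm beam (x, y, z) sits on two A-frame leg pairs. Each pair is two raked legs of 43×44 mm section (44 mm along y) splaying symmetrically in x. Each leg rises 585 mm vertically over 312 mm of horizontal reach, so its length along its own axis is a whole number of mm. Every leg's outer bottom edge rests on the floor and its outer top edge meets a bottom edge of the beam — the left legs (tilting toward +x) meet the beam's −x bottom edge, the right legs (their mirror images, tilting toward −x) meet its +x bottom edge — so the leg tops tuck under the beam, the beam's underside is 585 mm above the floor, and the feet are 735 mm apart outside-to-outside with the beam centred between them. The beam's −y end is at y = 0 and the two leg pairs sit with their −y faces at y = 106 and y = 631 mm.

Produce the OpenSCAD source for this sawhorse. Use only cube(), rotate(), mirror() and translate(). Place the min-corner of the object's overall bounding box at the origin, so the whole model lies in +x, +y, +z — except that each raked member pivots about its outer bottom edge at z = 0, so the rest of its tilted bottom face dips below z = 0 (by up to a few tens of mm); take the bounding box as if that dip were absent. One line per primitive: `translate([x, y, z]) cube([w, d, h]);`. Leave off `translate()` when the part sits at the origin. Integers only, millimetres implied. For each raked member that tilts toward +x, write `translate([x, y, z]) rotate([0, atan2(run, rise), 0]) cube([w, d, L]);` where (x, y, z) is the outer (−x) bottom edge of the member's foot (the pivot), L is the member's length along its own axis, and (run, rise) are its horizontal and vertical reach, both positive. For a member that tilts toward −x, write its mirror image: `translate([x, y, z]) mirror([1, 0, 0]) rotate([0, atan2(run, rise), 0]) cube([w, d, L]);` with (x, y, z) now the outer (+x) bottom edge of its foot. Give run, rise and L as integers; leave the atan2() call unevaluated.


translate([312, 0, 585]) cube([111, 781, 52]);
translate([0, 106, 0]) rotate([0, atan2(312, 585), 0]) cube([43, 44, 663]);
translate([735, 106, 0]) mirror([1, 0, 0]) rotate([0, atan2(312, 585), 0]) cube([43, 44, 663]);
translate([0, 631, 0]) rotate([0, atan2(312, 585), 0]) cube([43, 44, 663]);
translate([735, 631, 0]) mirror([1, 0, 0]) rotate([0, atan2(312, 585), 0]) cube([43, 44, 663]);


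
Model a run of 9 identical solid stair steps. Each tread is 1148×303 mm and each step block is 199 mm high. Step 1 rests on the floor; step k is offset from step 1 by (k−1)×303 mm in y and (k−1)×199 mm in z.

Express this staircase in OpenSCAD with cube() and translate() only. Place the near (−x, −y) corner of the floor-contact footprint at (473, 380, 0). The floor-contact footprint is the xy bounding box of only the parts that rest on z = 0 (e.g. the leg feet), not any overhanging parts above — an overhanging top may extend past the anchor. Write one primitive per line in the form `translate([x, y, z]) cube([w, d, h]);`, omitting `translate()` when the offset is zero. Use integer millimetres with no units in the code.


translate([473, 380, 0]) cube([1148, 303, 199]);
translate([473, 683, 199]) cube([1148, 303, 199]);
translate([473, 986, 398]) cube([1148, 303, 199]);
translate([473, 1289, 597]) cube([1148, 303, 199]);
translate([473, 1592, 796]) cube([1148, 303, 199]);
translate([473, 1895, 995]) cube([1148, 303, 199]);
translate([473, 2198, 1194]) cube([1148, 303, 199]);
translate([473, 2501, 1393]) cube([1148, 303, 199]);
translate([473, 2804, 1592]) cube([1148, 303, 199]);


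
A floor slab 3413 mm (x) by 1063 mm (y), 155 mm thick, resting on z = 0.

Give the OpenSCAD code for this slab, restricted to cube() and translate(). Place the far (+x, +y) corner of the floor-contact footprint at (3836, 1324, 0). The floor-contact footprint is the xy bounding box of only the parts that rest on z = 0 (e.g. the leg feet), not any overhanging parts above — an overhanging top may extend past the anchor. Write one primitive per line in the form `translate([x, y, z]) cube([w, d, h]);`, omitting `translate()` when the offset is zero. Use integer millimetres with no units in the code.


translate([423, 261, 0]) cube([3413, 1063, 155]);


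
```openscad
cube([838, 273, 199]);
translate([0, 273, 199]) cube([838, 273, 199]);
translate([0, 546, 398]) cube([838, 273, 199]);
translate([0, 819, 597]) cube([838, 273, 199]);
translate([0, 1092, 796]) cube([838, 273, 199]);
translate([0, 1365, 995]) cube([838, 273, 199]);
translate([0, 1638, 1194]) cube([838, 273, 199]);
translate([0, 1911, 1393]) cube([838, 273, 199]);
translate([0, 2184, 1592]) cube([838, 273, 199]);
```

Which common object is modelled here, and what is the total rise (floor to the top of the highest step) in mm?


A staircase. The total rise is 1791 mm.

9 identical blocks, each offset up and back from the previous — a staircase. Each step is 199 mm tall and there are 9 of them, so the total rise is 9 × 199 = 1791 mm.


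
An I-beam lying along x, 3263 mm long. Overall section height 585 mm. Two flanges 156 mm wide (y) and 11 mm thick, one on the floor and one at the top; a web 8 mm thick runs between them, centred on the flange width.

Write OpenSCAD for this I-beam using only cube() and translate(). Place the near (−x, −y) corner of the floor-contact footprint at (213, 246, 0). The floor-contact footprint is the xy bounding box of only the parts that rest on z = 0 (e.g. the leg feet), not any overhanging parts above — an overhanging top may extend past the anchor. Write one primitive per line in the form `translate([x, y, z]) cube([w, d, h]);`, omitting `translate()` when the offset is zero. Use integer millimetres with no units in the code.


translate([213, 246, 0]) cube([3263, 156, 11]);
translate([213, 320, 11]) cube([3263, 8, 563]);
translate([213, 246, 574]) cube([3263, 156, 11]);


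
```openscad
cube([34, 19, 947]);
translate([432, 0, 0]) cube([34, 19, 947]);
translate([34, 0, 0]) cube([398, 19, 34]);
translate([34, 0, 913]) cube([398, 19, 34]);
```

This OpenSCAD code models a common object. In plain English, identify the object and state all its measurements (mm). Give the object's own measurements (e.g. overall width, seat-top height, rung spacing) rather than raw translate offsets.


A rectangular picture frame lying in the x–z plane (depth along y). The opening is 398 mm wide (x) by 879 mm tall (z), surrounded by a border 34 mm wide on all four sides. The frame is 19 mm deep and is made of two full-height vertical stiles with two horizontal rails fitted between them.


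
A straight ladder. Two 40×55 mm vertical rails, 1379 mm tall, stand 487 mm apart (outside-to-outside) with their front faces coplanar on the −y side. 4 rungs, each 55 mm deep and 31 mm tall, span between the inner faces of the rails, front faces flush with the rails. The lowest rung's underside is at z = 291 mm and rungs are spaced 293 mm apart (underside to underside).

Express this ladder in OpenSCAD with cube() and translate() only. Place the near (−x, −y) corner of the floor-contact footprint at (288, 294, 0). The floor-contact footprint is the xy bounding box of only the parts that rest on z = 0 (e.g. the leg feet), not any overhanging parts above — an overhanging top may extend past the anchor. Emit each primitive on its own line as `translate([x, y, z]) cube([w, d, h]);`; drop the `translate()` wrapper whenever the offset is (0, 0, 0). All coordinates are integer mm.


translate([288, 294, 0]) cube([40, 55, 1379]);
translate([735, 294, 0]) cube([40, 55, 1379]);
translate([328, 294, 291]) cube([407, 55, 31]);
translate([328, 294, 584]) cube([407, 55, 31]);
translate([328, 294, 877]) cube([407, 55, 31]);
translate([328, 294, 1170]) cube([407, 55, 31]);


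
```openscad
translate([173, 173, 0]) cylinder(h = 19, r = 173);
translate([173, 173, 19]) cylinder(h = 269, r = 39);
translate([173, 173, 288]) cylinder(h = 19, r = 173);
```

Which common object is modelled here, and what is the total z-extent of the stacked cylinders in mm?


A spool. The overall height is 307 mm.

Three coaxial cylinders, large–small–large — a spool. Two 19 mm flanges and a 269 mm core give 19 + 269 + 19 = 307 mm.


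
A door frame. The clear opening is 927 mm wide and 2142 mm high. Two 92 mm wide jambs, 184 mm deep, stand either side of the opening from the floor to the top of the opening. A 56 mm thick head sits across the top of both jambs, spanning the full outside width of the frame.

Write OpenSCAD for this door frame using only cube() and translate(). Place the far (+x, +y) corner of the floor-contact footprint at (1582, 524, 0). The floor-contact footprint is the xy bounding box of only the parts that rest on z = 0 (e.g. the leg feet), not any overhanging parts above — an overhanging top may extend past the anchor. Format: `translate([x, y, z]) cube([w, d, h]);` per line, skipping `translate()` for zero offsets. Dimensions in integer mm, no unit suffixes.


translate([471, 340, 0]) cube([92, 184, 2142]);
translate([1490, 340, 0]) cube([92, 184, 2142]);
translate([471, 340, 2142]) cube([1111, 184, 56]);


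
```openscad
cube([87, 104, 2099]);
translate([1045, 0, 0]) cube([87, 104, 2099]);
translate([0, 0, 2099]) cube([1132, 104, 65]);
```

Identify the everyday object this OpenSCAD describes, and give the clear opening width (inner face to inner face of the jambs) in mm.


A door frame. The clear opening width is 958 mm.

Two 2099 mm tall posts with a header on top — a door frame. The left jamb is 87 mm wide at x = 0; the right jamb starts at x = 1045. The clear opening is 1045 − 87 = 958 mm.


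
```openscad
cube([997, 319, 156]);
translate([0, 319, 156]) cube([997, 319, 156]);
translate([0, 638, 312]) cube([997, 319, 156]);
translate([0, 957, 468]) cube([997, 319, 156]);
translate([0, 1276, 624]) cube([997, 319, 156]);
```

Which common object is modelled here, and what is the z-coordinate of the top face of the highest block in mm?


A staircase. The total rise is 780 mm.

5 identical blocks, each offset up and back from the previous — a staircase. Each step is 156 mm tall and there are 5 of them, so the total rise is 5 × 156 = 780 mm.


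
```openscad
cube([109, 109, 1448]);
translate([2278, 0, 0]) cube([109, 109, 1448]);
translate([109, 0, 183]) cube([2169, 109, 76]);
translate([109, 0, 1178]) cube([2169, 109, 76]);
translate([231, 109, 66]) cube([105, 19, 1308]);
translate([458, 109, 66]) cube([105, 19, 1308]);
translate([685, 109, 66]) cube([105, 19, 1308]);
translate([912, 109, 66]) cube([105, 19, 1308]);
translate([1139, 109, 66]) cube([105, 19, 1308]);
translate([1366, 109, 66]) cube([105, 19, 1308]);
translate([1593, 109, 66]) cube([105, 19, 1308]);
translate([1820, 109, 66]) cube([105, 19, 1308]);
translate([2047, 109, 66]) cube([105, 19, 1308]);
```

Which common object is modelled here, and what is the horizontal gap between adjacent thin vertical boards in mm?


A fence section. The picket gap is 122 mm.

Two posts, two rails, 9 pickets — a fence section. Span 2169 mm holds 9 pickets of 105 mm with 10 equal gaps: ⌊(2169 − 9·105) / 10⌋ = 122 mm.


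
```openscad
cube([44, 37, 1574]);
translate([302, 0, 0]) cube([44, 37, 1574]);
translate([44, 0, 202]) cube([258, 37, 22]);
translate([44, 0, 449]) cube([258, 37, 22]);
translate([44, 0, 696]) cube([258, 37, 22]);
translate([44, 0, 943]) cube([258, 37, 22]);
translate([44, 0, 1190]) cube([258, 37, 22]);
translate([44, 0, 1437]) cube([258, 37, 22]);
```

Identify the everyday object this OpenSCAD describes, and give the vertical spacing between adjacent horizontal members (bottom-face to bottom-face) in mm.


A ladder. The rung spacing is 247 mm.

Two tall 44×37 posts with 6 short bars between them — a ladder. Adjacent rungs sit at z = 202 and z = 449, so the spacing is 449 − 202 = 247 mm.


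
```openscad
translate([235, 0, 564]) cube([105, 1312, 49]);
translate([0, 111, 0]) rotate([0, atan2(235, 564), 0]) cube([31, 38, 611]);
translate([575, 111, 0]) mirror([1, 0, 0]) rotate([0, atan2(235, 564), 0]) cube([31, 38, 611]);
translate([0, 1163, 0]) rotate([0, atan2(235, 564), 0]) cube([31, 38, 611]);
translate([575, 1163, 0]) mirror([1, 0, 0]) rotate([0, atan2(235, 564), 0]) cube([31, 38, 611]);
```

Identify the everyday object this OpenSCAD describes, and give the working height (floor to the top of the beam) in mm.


A sawhorse. The overall height is 613 mm.

A beam across two mirrored pairs of raked legs — a sawhorse. The beam's underside is at z = 564 (matching the legs' vertical rise in atan2(235, 564)) and the beam is 49 mm tall, so its top is at 564 + 49 = 613 mm. The raked legs top out at the beam's underside, so that is the highest point.
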